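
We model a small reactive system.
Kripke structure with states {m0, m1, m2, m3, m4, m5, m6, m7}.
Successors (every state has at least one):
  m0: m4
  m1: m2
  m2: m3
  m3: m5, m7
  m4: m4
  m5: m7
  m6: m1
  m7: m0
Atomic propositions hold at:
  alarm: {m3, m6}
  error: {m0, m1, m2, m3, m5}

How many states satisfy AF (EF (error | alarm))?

7

Sat(error | alarm) = {m0, m1, m2, m3, m5, m6}
EF (error | alarm): least fixpoint, start Z0 = {m0, m1, m2, m3, m5, m6}, add states with some successor in Z. Z1 = {m0, m1, m2, m3, m5, m6, m7}; fixed.
Sat(EF (error | alarm)) = {m0, m1, m2, m3, m5, m6, m7}
AF (EF (error | alarm)): least fixpoint, start Z0 = {m0, m1, m2, m3, m5, m6, m7}, add states with every successor in Z. Already a fixed point.
Sat(AF (EF (error | alarm))) = {m0, m1, m2, m3, m5, m6, m7}
|Sat(AF (EF (error | alarm)))| = |{m0, m1, m2, m3, m5, m6, m7}| = 7.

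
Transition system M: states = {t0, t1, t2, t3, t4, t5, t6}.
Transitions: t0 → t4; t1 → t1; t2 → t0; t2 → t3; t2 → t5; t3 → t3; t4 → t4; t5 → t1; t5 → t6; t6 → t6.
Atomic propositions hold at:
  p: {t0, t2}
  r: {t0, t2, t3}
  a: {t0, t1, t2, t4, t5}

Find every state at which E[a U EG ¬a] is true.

{t2, t3, t5, t6}

Sat(¬a) = {t3, t6}
EG ¬a: greatest fixpoint, start Z0 = {t3, t6}, keep only states in Sat with some successor in Z. Already a fixed point.
Sat(EG ¬a) = {t3, t6}
E[a U EG ¬a]: least fixpoint, start Z0 = Sat(EG ¬a) = {t3, t6}, add states in Sat(a) with some successor in Z. Z1 = {t2, t3, t5, t6}; fixed.
Sat(E[a U EG ¬a]) = {t2, t3, t5, t6}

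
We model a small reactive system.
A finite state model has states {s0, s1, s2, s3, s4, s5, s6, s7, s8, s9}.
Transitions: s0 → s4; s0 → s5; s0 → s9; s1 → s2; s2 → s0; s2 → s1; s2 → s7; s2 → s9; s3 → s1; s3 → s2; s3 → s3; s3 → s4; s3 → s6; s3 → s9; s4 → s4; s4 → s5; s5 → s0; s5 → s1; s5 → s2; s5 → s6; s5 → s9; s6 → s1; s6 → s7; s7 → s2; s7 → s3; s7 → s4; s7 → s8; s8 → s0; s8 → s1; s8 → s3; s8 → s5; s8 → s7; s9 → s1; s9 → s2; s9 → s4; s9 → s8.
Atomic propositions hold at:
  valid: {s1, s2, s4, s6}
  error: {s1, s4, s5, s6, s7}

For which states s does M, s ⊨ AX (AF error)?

{s4, s6}

AF error: least fixpoint, start Z0 = {s1, s4, s5, s6, s7}, add states with every successor in Z. Already a fixed point.
Sat(AF error) = {s1, s4, s5, s6, s7}
Sat(AX (AF error)) = {s : every successor in {s1, s4, s5, s6, s7}} = {s4, s6}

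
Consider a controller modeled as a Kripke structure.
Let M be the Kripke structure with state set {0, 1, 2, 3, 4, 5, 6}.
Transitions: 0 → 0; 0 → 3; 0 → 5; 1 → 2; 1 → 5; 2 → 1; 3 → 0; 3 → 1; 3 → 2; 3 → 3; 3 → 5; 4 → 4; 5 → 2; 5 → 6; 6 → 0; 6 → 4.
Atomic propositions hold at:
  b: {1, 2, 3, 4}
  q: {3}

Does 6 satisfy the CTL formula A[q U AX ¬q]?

Yes

Sat(¬q) = {0, 1, 2, 4, 5, 6}
Sat(AX ¬q) = {s : every successor in {0, 1, 2, 4, 5, 6}} = {1, 2, 4, 5, 6}
A[q U AX ¬q]: least fixpoint, start Z0 = Sat(AX ¬q) = {1, 2, 4, 5, 6}, add states in Sat(q) with every successor in Z. Already a fixed point.
Sat(A[q U AX ¬q]) = {1, 2, 4, 5, 6}
6 ∈ Sat(A[q U AX ¬q]) = {1, 2, 4, 5, 6}, so the formula holds at 6.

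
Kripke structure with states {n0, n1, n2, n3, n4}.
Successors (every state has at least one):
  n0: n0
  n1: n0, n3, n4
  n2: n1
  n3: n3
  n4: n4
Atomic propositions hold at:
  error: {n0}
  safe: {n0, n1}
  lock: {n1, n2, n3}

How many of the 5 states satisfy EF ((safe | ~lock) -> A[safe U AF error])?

4

Sat(~lock) = {n0, n4}
Sat(safe | ~lock) = {n0, n1, n4}
AF error: least fixpoint, start Z0 = {n0}, add states with every successor in Z. Already a fixed point.
Sat(AF error) = {n0}
A[safe U AF error]: least fixpoint, start Z0 = Sat(AF error) = {n0}, add states in Sat(safe) with every successor in Z. Already a fixed point.
Sat(A[safe U AF error]) = {n0}
Sat((safe | ~lock) -> A[safe U AF error]) = {n0, n2, n3}
EF ((safe | ~lock) -> A[safe U AF error]): least fixpoint, start Z0 = {n0, n2, n3}, add states with some successor in Z. Z1 = {n0, n1, n2, n3}; fixed.
Sat(EF ((safe | ~lock) -> A[safe U AF error])) = {n0, n1, n2, n3}
|Sat(EF ((safe | ~lock) -> A[safe U AF error]))| = |{n0, n1, n2, n3}| = 4.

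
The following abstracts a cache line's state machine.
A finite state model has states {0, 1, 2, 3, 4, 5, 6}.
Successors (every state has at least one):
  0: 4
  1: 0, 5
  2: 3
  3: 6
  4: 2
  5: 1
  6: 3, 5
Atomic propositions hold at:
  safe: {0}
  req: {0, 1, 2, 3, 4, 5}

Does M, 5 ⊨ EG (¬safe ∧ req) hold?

Yes

Sat(¬safe) = {1, 2, 3, 4, 5, 6}
Sat(¬safe ∧ req) = {1, 2, 3, 4, 5}
EG (¬safe ∧ req): greatest fixpoint, start Z0 = {1, 2, 3, 4, 5}, keep only states in Sat with some successor in Z. Z1 = {1, 2, 4, 5}; Z2 = {1, 4, 5}; Z3 = {1, 5}; fixed.
Sat(EG (¬safe ∧ req)) = {1, 5}
5 ∈ Sat(EG (¬safe ∧ req)) = {1, 5}, so the formula holds at 5.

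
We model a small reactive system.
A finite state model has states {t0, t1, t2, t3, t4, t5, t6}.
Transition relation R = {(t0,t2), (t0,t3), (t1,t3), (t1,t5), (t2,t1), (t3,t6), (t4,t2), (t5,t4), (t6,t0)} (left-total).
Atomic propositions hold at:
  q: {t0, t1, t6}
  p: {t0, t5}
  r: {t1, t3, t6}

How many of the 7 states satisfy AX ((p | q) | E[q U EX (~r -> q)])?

6

Sat(p | q) = {t0, t1, t5, t6}
Sat(~r) = {t0, t2, t4, t5}
Sat(~r -> q) = {t0, t1, t3, t6}
Sat(EX (~r -> q)) = {s : some successor in {t0, t1, t3, t6}} = {t0, t1, t2, t3, t6}
E[q U EX (~r -> q)]: least fixpoint, start Z0 = Sat(EX (~r -> q)) = {t0, t1, t2, t3, t6}, add states in Sat(q) with some successor in Z. Already a fixed point.
Sat(E[q U EX (~r -> q)]) = {t0, t1, t2, t3, t6}
Sat((p | q) | E[q U EX (~r -> q)]) = {t0, t1, t2, t3, t5, t6}
Sat(AX ((p | q) | E[q U EX (~r -> q)])) = {s : every successor in {t0, t1, t2, t3, t5, t6}} = {t0, t1, t2, t3, t4, t6}
|Sat(AX ((p | q) | E[q U EX (~r -> q)]))| = |{t0, t1, t2, t3, t4, t6}| = 6.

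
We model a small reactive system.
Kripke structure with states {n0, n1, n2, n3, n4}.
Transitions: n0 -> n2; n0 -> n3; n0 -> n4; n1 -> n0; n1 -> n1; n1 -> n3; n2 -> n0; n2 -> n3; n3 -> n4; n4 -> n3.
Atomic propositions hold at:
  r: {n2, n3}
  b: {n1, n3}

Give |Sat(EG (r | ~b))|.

4

Sat(~b) = {n0, n2, n4}
Sat(r | ~b) = {n0, n2, n3, n4}
EG (r | ~b): greatest fixpoint, start Z0 = {n0, n2, n3, n4}, keep only states in Sat with some successor in Z. Already a fixed point.
Sat(EG (r | ~b)) = {n0, n2, n3, n4}
|Sat(EG (r | ~b))| = |{n0, n2, n3, n4}| = 4.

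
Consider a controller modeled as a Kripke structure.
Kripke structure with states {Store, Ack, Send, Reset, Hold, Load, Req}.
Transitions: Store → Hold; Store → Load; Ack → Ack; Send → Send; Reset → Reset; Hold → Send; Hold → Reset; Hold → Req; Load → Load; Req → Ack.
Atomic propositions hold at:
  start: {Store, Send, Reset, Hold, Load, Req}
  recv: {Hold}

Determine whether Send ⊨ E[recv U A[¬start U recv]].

No

Sat(¬start) = {Ack}
A[¬start U recv]: least fixpoint, start Z0 = Sat(recv) = {Hold}, add states in Sat(¬start) with every successor in Z. Already a fixed point.
Sat(A[¬start U recv]) = {Hold}
E[recv U A[¬start U recv]]: least fixpoint, start Z0 = Sat(A[¬start U recv]) = {Hold}, add states in Sat(recv) with some successor in Z. Already a fixed point.
Sat(E[recv U A[¬start U recv]]) = {Hold}
Send ∉ Sat(E[recv U A[¬start U recv]]) = {Hold}, so the formula does not hold at Send.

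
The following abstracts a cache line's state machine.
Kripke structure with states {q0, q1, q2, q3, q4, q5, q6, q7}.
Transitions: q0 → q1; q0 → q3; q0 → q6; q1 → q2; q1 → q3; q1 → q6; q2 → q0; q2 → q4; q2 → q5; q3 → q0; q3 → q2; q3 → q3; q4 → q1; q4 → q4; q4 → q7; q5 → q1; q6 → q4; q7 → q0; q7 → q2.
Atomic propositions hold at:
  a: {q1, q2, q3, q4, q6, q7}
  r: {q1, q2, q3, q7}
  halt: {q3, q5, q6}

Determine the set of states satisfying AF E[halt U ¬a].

Sat(¬a) = {q0, q5}
E[halt U ¬a]: least fixpoint, start Z0 = Sat(¬a) = {q0, q5}, add states in Sat(halt) with some successor in Z. Z1 = {q0, q3, q5}; fixed.
Sat(E[halt U ¬a]) = {q0, q3, q5}
AF E[halt U ¬a]: least fixpoint, start Z0 = {q0, q3, q5}, add states with every successor in Z. Already a fixed point.
Sat(AF E[halt U ¬a]) = {q0, q3, q5}

{q0, q3, q5}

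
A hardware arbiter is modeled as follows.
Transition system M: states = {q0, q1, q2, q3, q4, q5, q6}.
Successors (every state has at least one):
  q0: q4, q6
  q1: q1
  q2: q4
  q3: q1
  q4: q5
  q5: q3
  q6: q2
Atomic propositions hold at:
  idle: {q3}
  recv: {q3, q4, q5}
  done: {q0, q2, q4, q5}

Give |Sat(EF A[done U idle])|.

A[done U idle]: least fixpoint, start Z0 = Sat(idle) = {q3}, add states in Sat(done) with every successor in Z. Z1 = {q3, q5}; Z2 = {q3, q4, q5}; Z3 = {q2, q3, q4, q5}; fixed.
Sat(A[done U idle]) = {q2, q3, q4, q5}
EF A[done U idle]: least fixpoint, start Z0 = {q2, q3, q4, q5}, add states with some successor in Z. Z1 = {q0, q2, q3, q4, q5, q6}; fixed.
Sat(EF A[done U idle]) = {q0, q2, q3, q4, q5, q6}
|Sat(EF A[done U idle])| = |{q0, q2, q3, q4, q5, q6}| = 6.

6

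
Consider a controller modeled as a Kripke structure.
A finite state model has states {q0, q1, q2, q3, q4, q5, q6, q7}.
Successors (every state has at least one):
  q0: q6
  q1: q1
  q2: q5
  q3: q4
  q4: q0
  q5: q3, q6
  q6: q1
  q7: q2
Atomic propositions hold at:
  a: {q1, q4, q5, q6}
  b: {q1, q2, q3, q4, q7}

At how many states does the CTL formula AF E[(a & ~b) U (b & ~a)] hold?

Sat(~b) = {q0, q5, q6}
Sat(a & ~b) = {q5, q6}
Sat(~a) = {q0, q2, q3, q7}
Sat(b & ~a) = {q2, q3, q7}
E[(a & ~b) U (b & ~a)]: least fixpoint, start Z0 = Sat((b & ~a)) = {q2, q3, q7}, add states in Sat(a & ~b) with some successor in Z. Z1 = {q2, q3, q5, q7}; fixed.
Sat(E[(a & ~b) U (b & ~a)]) = {q2, q3, q5, q7}
AF E[(a & ~b) U (b & ~a)]: least fixpoint, start Z0 = {q2, q3, q5, q7}, add states with every successor in Z. Already a fixed point.
Sat(AF E[(a & ~b) U (b & ~a)]) = {q2, q3, q5, q7}
|Sat(AF E[(a & ~b) U (b & ~a)])| = |{q2, q3, q5, q7}| = 4.

4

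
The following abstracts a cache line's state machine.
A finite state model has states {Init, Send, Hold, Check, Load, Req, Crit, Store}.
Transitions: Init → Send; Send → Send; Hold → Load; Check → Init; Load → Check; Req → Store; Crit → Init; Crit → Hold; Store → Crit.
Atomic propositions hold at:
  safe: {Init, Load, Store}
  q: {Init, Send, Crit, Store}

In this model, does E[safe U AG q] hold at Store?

AG q: greatest fixpoint, start Z0 = {Init, Send, Crit, Store}, keep only states in Sat with every successor in Z. Z1 = {Init, Send, Store}; Z2 = {Init, Send}; fixed.
Sat(AG q) = {Init, Send}
E[safe U AG q]: least fixpoint, start Z0 = Sat(AG q) = {Init, Send}, add states in Sat(safe) with some successor in Z. Already a fixed point.
Sat(E[safe U AG q]) = {Init, Send}
Store ∉ Sat(E[safe U AG q]) = {Init, Send}, so the formula does not hold at Store.

No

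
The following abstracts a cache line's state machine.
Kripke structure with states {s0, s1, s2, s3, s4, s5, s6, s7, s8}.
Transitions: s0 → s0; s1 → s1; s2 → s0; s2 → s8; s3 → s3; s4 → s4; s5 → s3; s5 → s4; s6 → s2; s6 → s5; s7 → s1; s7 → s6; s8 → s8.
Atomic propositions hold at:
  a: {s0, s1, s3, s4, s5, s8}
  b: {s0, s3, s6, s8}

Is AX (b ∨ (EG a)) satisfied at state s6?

No

EG a: greatest fixpoint, start Z0 = {s0, s1, s3, s4, s5, s8}, keep only states in Sat with some successor in Z. Already a fixed point.
Sat(EG a) = {s0, s1, s3, s4, s5, s8}
Sat(b ∨ (EG a)) = {s0, s1, s3, s4, s5, s6, s8}
Sat(AX (b ∨ (EG a))) = {s : every successor in {s0, s1, s3, s4, s5, s6, s8}} = {s0, s1, s2, s3, s4, s5, s7, s8}
s6 ∉ Sat(AX (b ∨ (EG a))) = {s0, s1, s2, s3, s4, s5, s7, s8}, so the formula does not hold at s6.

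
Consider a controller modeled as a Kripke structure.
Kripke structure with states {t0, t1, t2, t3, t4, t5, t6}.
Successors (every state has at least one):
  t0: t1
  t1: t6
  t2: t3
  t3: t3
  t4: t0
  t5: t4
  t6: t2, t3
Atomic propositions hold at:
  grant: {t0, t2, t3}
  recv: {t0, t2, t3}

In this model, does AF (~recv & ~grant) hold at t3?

No

Sat(~recv) = {t1, t4, t5, t6}
Sat(~grant) = {t1, t4, t5, t6}
Sat(~recv & ~grant) = {t1, t4, t5, t6}
AF (~recv & ~grant): least fixpoint, start Z0 = {t1, t4, t5, t6}, add states with every successor in Z. Z1 = {t0, t1, t4, t5, t6}; fixed.
Sat(AF (~recv & ~grant)) = {t0, t1, t4, t5, t6}
t3 ∉ Sat(AF (~recv & ~grant)) = {t0, t1, t4, t5, t6}, so the formula does not hold at t3.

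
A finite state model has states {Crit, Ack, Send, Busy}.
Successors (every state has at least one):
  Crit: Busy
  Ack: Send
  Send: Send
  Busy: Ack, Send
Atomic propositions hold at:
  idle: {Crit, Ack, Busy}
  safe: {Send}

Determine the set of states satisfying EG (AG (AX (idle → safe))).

{Ack, Send}

Sat(idle → safe) = {Send}
Sat(AX (idle → safe)) = {s : every successor in {Send}} = {Ack, Send}
AG (AX (idle → safe)): greatest fixpoint, start Z0 = {Ack, Send}, keep only states in Sat with every successor in Z. Already a fixed point.
Sat(AG (AX (idle → safe))) = {Ack, Send}
EG (AG (AX (idle → safe))): greatest fixpoint, start Z0 = {Ack, Send}, keep only states in Sat with some successor in Z. Already a fixed point.
Sat(EG (AG (AX (idle → safe)))) = {Ack, Send}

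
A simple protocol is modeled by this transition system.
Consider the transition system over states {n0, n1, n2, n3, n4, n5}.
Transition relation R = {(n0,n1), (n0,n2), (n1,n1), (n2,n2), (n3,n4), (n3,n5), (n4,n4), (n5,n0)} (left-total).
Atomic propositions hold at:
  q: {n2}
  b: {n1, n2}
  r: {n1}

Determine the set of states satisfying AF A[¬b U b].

{n0, n1, n2, n5}

Sat(¬b) = {n0, n3, n4, n5}
A[¬b U b]: least fixpoint, start Z0 = Sat(b) = {n1, n2}, add states in Sat(¬b) with every successor in Z. Z1 = {n0, n1, n2}; Z2 = {n0, n1, n2, n5}; fixed.
Sat(A[¬b U b]) = {n0, n1, n2, n5}
AF A[¬b U b]: least fixpoint, start Z0 = {n0, n1, n2, n5}, add states with every successor in Z. Already a fixed point.
Sat(AF A[¬b U b]) = {n0, n1, n2, n5}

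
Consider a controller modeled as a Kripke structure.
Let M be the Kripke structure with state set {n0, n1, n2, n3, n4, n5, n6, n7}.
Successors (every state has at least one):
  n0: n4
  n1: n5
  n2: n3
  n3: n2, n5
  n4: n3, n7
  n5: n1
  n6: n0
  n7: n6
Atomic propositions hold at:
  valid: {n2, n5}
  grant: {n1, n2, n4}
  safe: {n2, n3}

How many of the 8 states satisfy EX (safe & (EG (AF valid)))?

3

AF valid: least fixpoint, start Z0 = {n2, n5}, add states with every successor in Z. Z1 = {n1, n2, n3, n5}; fixed.
Sat(AF valid) = {n1, n2, n3, n5}
EG (AF valid): greatest fixpoint, start Z0 = {n1, n2, n3, n5}, keep only states in Sat with some successor in Z. Already a fixed point.
Sat(EG (AF valid)) = {n1, n2, n3, n5}
Sat(safe & (EG (AF valid))) = {n2, n3}
Sat(EX (safe & (EG (AF valid)))) = {s : some successor in {n2, n3}} = {n2, n3, n4}
|Sat(EX (safe & (EG (AF valid))))| = |{n2, n3, n4}| = 3.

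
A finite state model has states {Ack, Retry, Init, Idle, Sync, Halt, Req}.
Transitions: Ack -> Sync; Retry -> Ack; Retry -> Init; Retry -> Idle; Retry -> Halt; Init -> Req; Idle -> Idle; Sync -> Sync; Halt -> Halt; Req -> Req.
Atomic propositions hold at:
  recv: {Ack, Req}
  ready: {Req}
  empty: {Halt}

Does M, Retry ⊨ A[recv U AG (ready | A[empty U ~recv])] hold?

Sat(~recv) = {Retry, Init, Idle, Sync, Halt}
A[empty U ~recv]: least fixpoint, start Z0 = Sat(~recv) = {Retry, Init, Idle, Sync, Halt}, add states in Sat(empty) with every successor in Z. Already a fixed point.
Sat(A[empty U ~recv]) = {Retry, Init, Idle, Sync, Halt}
Sat(ready | A[empty U ~recv]) = {Retry, Init, Idle, Sync, Halt, Req}
AG (ready | A[empty U ~recv]): greatest fixpoint, start Z0 = {Retry, Init, Idle, Sync, Halt, Req}, keep only states in Sat with every successor in Z. Z1 = {Init, Idle, Sync, Halt, Req}; fixed.
Sat(AG (ready | A[empty U ~recv])) = {Init, Idle, Sync, Halt, Req}
A[recv U AG (ready | A[empty U ~recv])]: least fixpoint, start Z0 = Sat(AG (ready | A[empty U ~recv])) = {Init, Idle, Sync, Halt, Req}, add states in Sat(recv) with every successor in Z. Z1 = {Ack, Init, Idle, Sync, Halt, Req}; fixed.
Sat(A[recv U AG (ready | A[empty U ~recv])]) = {Ack, Init, Idle, Sync, Halt, Req}
Retry ∉ Sat(A[recv U AG (ready | A[empty U ~recv])]) = {Ack, Init, Idle, Sync, Halt, Req}, so the formula does not hold at Retry.

No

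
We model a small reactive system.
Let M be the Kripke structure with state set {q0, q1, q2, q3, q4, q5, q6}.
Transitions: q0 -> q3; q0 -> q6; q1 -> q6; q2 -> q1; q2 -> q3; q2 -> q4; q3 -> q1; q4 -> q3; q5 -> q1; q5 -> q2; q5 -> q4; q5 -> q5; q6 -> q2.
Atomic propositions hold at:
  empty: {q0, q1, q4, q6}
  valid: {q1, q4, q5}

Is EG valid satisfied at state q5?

EG valid: greatest fixpoint, start Z0 = {q1, q4, q5}, keep only states in Sat with some successor in Z. Z1 = {q5}; fixed.
Sat(EG valid) = {q5}
q5 ∈ Sat(EG valid) = {q5}, so the formula holds at q5.

Yes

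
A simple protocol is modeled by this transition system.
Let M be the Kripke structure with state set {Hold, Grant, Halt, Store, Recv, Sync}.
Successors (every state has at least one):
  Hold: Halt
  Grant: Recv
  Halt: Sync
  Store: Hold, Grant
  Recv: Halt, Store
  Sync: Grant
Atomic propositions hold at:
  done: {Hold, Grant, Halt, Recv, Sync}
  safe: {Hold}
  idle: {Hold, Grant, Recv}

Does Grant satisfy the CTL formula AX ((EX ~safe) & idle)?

Sat(~safe) = {Grant, Halt, Store, Recv, Sync}
Sat(EX ~safe) = {s : some successor in {Grant, Halt, Store, Recv, Sync}} = {Hold, Grant, Halt, Store, Recv, Sync}
Sat((EX ~safe) & idle) = {Hold, Grant, Recv}
Sat(AX ((EX ~safe) & idle)) = {s : every successor in {Hold, Grant, Recv}} = {Grant, Store, Sync}
Grant ∈ Sat(AX ((EX ~safe) & idle)) = {Grant, Store, Sync}, so the formula holds at Grant.

Yes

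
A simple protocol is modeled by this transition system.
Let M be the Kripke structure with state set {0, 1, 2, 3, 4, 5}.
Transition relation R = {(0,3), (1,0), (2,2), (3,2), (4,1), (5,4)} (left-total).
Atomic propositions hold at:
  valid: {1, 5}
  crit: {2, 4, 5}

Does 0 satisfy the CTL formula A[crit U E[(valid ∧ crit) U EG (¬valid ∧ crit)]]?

Sat(valid ∧ crit) = {5}
Sat(¬valid) = {0, 2, 3, 4}
Sat(¬valid ∧ crit) = {2, 4}
EG (¬valid ∧ crit): greatest fixpoint, start Z0 = {2, 4}, keep only states in Sat with some successor in Z. Z1 = {2}; fixed.
Sat(EG (¬valid ∧ crit)) = {2}
E[(valid ∧ crit) U EG (¬valid ∧ crit)]: least fixpoint, start Z0 = Sat(EG (¬valid ∧ crit)) = {2}, add states in Sat(valid ∧ crit) with some successor in Z. Already a fixed point.
Sat(E[(valid ∧ crit) U EG (¬valid ∧ crit)]) = {2}
A[crit U E[(valid ∧ crit) U EG (¬valid ∧ crit)]]: least fixpoint, start Z0 = Sat(E[(valid ∧ crit) U EG (¬valid ∧ crit)]) = {2}, add states in Sat(crit) with every successor in Z. Already a fixed point.
Sat(A[crit U E[(valid ∧ crit) U EG (¬valid ∧ crit)]]) = {2}
0 ∉ Sat(A[crit U E[(valid ∧ crit) U EG (¬valid ∧ crit)]]) = {2}, so the formula does not hold at 0.

No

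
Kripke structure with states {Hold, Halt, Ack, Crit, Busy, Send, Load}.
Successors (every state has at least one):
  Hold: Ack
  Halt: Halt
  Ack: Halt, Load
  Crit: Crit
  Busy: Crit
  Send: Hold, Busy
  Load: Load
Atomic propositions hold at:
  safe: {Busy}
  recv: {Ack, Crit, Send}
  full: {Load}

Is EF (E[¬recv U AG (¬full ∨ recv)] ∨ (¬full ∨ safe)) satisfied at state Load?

No

Sat(¬recv) = {Hold, Halt, Busy, Load}
Sat(¬full) = {Hold, Halt, Ack, Crit, Busy, Send}
Sat(¬full ∨ recv) = {Hold, Halt, Ack, Crit, Busy, Send}
AG (¬full ∨ recv): greatest fixpoint, start Z0 = {Hold, Halt, Ack, Crit, Busy, Send}, keep only states in Sat with every successor in Z. Z1 = {Hold, Halt, Crit, Busy, Send}; Z2 = {Halt, Crit, Busy, Send}; Z3 = {Halt, Crit, Busy}; fixed.
Sat(AG (¬full ∨ recv)) = {Halt, Crit, Busy}
E[¬recv U AG (¬full ∨ recv)]: least fixpoint, start Z0 = Sat(AG (¬full ∨ recv)) = {Halt, Crit, Busy}, add states in Sat(¬recv) with some successor in Z. Already a fixed point.
Sat(E[¬recv U AG (¬full ∨ recv)]) = {Halt, Crit, Busy}
Sat(¬full ∨ safe) = {Hold, Halt, Ack, Crit, Busy, Send}
Sat(E[¬recv U AG (¬full ∨ recv)] ∨ (¬full ∨ safe)) = {Hold, Halt, Ack, Crit, Busy, Send}
EF (E[¬recv U AG (¬full ∨ recv)] ∨ (¬full ∨ safe)): least fixpoint, start Z0 = {Hold, Halt, Ack, Crit, Busy, Send}, add states with some successor in Z. Already a fixed point.
Sat(EF (E[¬recv U AG (¬full ∨ recv)] ∨ (¬full ∨ safe))) = {Hold, Halt, Ack, Crit, Busy, Send}
Load ∉ Sat(EF (E[¬recv U AG (¬full ∨ recv)] ∨ (¬full ∨ safe))) = {Hold, Halt, Ack, Crit, Busy, Send}, so the formula does not hold at Load.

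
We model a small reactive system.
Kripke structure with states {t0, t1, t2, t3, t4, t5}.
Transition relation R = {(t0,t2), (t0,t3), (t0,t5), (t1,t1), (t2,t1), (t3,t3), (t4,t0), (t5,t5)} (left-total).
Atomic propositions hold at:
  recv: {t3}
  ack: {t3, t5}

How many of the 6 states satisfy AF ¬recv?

5

Sat(¬recv) = {t0, t1, t2, t4, t5}
AF ¬recv: least fixpoint, start Z0 = {t0, t1, t2, t4, t5}, add states with every successor in Z. Already a fixed point.
Sat(AF ¬recv) = {t0, t1, t2, t4, t5}
|Sat(AF ¬recv)| = |{t0, t1, t2, t4, t5}| = 5.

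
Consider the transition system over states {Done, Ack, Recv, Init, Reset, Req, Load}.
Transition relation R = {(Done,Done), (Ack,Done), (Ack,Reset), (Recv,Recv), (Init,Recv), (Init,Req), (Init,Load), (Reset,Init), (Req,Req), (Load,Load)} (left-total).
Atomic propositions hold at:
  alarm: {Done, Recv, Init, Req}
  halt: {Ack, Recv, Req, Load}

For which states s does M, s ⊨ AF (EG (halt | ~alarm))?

Sat(~alarm) = {Ack, Reset, Load}
Sat(halt | ~alarm) = {Ack, Recv, Reset, Req, Load}
EG (halt | ~alarm): greatest fixpoint, start Z0 = {Ack, Recv, Reset, Req, Load}, keep only states in Sat with some successor in Z. Z1 = {Ack, Recv, Req, Load}; Z2 = {Recv, Req, Load}; fixed.
Sat(EG (halt | ~alarm)) = {Recv, Req, Load}
AF (EG (halt | ~alarm)): least fixpoint, start Z0 = {Recv, Req, Load}, add states with every successor in Z. Z1 = {Recv, Init, Req, Load}; Z2 = {Recv, Init, Reset, Req, Load}; fixed.
Sat(AF (EG (halt | ~alarm))) = {Recv, Init, Reset, Req, Load}

{Recv, Init, Reset, Req, Load}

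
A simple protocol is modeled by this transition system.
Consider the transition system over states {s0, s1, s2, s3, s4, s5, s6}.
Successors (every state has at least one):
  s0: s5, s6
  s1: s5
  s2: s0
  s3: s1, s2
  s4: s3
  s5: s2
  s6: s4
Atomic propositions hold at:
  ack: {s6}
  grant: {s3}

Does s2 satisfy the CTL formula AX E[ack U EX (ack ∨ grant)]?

Yes

Sat(ack ∨ grant) = {s3, s6}
Sat(EX (ack ∨ grant)) = {s : some successor in {s3, s6}} = {s0, s4}
E[ack U EX (ack ∨ grant)]: least fixpoint, start Z0 = Sat(EX (ack ∨ grant)) = {s0, s4}, add states in Sat(ack) with some successor in Z. Z1 = {s0, s4, s6}; fixed.
Sat(E[ack U EX (ack ∨ grant)]) = {s0, s4, s6}
Sat(AX E[ack U EX (ack ∨ grant)]) = {s : every successor in {s0, s4, s6}} = {s2, s6}
s2 ∈ Sat(AX E[ack U EX (ack ∨ grant)]) = {s2, s6}, so the formula holds at s2.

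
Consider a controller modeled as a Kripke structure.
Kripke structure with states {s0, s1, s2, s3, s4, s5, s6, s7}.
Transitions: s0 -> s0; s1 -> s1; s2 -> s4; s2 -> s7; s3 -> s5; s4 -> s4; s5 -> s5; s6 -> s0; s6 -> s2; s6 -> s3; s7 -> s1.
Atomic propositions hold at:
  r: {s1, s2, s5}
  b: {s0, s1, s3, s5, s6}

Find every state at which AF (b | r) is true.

{s0, s1, s2, s3, s5, s6, s7}

Sat(b | r) = {s0, s1, s2, s3, s5, s6}
AF (b | r): least fixpoint, start Z0 = {s0, s1, s2, s3, s5, s6}, add states with every successor in Z. Z1 = {s0, s1, s2, s3, s5, s6, s7}; fixed.
Sat(AF (b | r)) = {s0, s1, s2, s3, s5, s6, s7}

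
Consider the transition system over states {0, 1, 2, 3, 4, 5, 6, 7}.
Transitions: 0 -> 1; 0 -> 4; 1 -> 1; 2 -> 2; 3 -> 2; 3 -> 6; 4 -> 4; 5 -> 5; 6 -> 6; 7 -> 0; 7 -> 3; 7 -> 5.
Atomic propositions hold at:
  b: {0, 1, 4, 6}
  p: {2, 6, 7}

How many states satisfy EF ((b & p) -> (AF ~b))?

Sat(b & p) = {6}
Sat(~b) = {2, 3, 5, 7}
AF ~b: least fixpoint, start Z0 = {2, 3, 5, 7}, add states with every successor in Z. Already a fixed point.
Sat(AF ~b) = {2, 3, 5, 7}
Sat((b & p) -> (AF ~b)) = {0, 1, 2, 3, 4, 5, 7}
EF ((b & p) -> (AF ~b)): least fixpoint, start Z0 = {0, 1, 2, 3, 4, 5, 7}, add states with some successor in Z. Already a fixed point.
Sat(EF ((b & p) -> (AF ~b))) = {0, 1, 2, 3, 4, 5, 7}
|Sat(EF ((b & p) -> (AF ~b)))| = |{0, 1, 2, 3, 4, 5, 7}| = 7.

7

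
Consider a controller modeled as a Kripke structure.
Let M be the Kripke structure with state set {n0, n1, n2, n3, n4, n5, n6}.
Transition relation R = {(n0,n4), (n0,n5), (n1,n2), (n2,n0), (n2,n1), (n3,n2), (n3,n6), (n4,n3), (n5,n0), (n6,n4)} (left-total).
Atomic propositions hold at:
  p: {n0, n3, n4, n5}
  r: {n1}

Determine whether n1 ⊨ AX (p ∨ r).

Sat(p ∨ r) = {n0, n1, n3, n4, n5}
Sat(AX (p ∨ r)) = {s : every successor in {n0, n1, n3, n4, n5}} = {n0, n2, n4, n5, n6}
n1 ∉ Sat(AX (p ∨ r)) = {n0, n2, n4, n5, n6}, so the formula does not hold at n1.

No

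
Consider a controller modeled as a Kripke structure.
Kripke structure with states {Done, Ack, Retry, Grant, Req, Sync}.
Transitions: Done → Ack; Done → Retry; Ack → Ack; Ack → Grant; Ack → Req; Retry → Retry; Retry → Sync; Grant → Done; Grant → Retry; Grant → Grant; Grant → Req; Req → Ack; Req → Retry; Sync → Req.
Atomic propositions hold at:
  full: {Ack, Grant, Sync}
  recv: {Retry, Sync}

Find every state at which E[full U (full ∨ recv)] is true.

Sat(full ∨ recv) = {Ack, Retry, Grant, Sync}
E[full U (full ∨ recv)]: least fixpoint, start Z0 = Sat((full ∨ recv)) = {Ack, Retry, Grant, Sync}, add states in Sat(full) with some successor in Z. Already a fixed point.
Sat(E[full U (full ∨ recv)]) = {Ack, Retry, Grant, Sync}

{Ack, Retry, Grant, Sync}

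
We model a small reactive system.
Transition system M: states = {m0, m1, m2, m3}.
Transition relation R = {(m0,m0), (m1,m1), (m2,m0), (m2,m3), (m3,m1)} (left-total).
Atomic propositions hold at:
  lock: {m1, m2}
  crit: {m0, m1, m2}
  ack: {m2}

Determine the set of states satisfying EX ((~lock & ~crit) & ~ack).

Sat(~lock) = {m0, m3}
Sat(~crit) = {m3}
Sat(~lock & ~crit) = {m3}
Sat(~ack) = {m0, m1, m3}
Sat((~lock & ~crit) & ~ack) = {m3}
Sat(EX ((~lock & ~crit) & ~ack)) = {s : some successor in {m3}} = {m2}

{m2}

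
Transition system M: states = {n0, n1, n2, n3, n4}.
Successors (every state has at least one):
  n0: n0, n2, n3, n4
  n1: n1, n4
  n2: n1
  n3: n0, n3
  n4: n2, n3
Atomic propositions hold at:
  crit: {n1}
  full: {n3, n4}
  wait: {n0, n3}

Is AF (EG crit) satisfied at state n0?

EG crit: greatest fixpoint, start Z0 = {n1}, keep only states in Sat with some successor in Z. Already a fixed point.
Sat(EG crit) = {n1}
AF (EG crit): least fixpoint, start Z0 = {n1}, add states with every successor in Z. Z1 = {n1, n2}; fixed.
Sat(AF (EG crit)) = {n1, n2}
n0 ∉ Sat(AF (EG crit)) = {n1, n2}, so the formula does not hold at n0.

No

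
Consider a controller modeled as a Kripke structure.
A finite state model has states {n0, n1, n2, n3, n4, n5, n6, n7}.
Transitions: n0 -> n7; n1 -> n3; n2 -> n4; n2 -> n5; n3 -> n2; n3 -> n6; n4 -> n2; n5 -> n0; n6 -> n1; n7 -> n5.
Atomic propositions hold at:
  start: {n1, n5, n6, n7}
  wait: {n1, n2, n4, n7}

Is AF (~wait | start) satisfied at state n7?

Sat(~wait) = {n0, n3, n5, n6}
Sat(~wait | start) = {n0, n1, n3, n5, n6, n7}
AF (~wait | start): least fixpoint, start Z0 = {n0, n1, n3, n5, n6, n7}, add states with every successor in Z. Already a fixed point.
Sat(AF (~wait | start)) = {n0, n1, n3, n5, n6, n7}
n7 ∈ Sat(AF (~wait | start)) = {n0, n1, n3, n5, n6, n7}, so the formula holds at n7.

Yes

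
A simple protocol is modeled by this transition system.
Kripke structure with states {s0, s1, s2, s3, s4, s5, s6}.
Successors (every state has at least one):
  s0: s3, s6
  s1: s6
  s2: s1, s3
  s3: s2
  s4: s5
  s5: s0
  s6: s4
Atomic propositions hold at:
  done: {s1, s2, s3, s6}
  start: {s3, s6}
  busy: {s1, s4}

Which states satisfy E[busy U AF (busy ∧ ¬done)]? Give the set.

Sat(¬done) = {s0, s4, s5}
Sat(busy ∧ ¬done) = {s4}
AF (busy ∧ ¬done): least fixpoint, start Z0 = {s4}, add states with every successor in Z. Z1 = {s4, s6}; Z2 = {s1, s4, s6}; fixed.
Sat(AF (busy ∧ ¬done)) = {s1, s4, s6}
E[busy U AF (busy ∧ ¬done)]: least fixpoint, start Z0 = Sat(AF (busy ∧ ¬done)) = {s1, s4, s6}, add states in Sat(busy) with some successor in Z. Already a fixed point.
Sat(E[busy U AF (busy ∧ ¬done)]) = {s1, s4, s6}

{s1, s4, s6}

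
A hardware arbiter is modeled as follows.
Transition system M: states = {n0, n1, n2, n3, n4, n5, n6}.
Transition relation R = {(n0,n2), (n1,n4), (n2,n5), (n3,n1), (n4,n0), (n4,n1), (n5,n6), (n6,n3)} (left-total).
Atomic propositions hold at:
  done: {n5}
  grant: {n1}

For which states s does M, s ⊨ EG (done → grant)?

Sat(done → grant) = {n0, n1, n2, n3, n4, n6}
EG (done → grant): greatest fixpoint, start Z0 = {n0, n1, n2, n3, n4, n6}, keep only states in Sat with some successor in Z. Z1 = {n0, n1, n3, n4, n6}; Z2 = {n1, n3, n4, n6}; fixed.
Sat(EG (done → grant)) = {n1, n3, n4, n6}

{n1, n3, n4, n6}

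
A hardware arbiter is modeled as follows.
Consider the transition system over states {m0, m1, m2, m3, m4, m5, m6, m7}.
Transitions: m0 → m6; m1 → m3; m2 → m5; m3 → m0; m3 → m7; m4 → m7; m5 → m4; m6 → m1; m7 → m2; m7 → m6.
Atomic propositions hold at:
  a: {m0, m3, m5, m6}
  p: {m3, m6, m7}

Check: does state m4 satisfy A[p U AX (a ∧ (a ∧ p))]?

Sat(a ∧ p) = {m3, m6}
Sat(a ∧ (a ∧ p)) = {m3, m6}
Sat(AX (a ∧ (a ∧ p))) = {s : every successor in {m3, m6}} = {m0, m1}
A[p U AX (a ∧ (a ∧ p))]: least fixpoint, start Z0 = Sat(AX (a ∧ (a ∧ p))) = {m0, m1}, add states in Sat(p) with every successor in Z. Z1 = {m0, m1, m6}; fixed.
Sat(A[p U AX (a ∧ (a ∧ p))]) = {m0, m1, m6}
m4 ∉ Sat(A[p U AX (a ∧ (a ∧ p))]) = {m0, m1, m6}, so the formula does not hold at m4.

No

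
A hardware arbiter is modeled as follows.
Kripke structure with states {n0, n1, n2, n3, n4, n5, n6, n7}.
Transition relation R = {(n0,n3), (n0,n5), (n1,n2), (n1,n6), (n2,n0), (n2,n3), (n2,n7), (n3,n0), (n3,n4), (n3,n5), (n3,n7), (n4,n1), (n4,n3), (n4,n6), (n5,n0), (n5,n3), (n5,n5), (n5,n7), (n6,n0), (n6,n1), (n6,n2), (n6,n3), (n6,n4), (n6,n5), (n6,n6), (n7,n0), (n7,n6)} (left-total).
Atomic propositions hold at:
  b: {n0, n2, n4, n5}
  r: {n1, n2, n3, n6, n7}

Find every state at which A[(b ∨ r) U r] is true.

Sat(b ∨ r) = {n0, n1, n2, n3, n4, n5, n6, n7}
A[(b ∨ r) U r]: least fixpoint, start Z0 = Sat(r) = {n1, n2, n3, n6, n7}, add states in Sat(b ∨ r) with every successor in Z. Z1 = {n1, n2, n3, n4, n6, n7}; fixed.
Sat(A[(b ∨ r) U r]) = {n1, n2, n3, n4, n6, n7}

{n1, n2, n3, n4, n6, n7}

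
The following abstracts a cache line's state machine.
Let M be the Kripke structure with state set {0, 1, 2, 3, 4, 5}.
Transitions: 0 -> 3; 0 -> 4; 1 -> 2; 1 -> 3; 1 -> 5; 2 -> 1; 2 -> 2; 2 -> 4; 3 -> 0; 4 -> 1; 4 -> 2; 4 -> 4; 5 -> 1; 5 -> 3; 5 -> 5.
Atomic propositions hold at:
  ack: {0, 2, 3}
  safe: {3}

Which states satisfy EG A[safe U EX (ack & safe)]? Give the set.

Sat(ack & safe) = {3}
Sat(EX (ack & safe)) = {s : some successor in {3}} = {0, 1, 5}
A[safe U EX (ack & safe)]: least fixpoint, start Z0 = Sat(EX (ack & safe)) = {0, 1, 5}, add states in Sat(safe) with every successor in Z. Z1 = {0, 1, 3, 5}; fixed.
Sat(A[safe U EX (ack & safe)]) = {0, 1, 3, 5}
EG A[safe U EX (ack & safe)]: greatest fixpoint, start Z0 = {0, 1, 3, 5}, keep only states in Sat with some successor in Z. Already a fixed point.
Sat(EG A[safe U EX (ack & safe)]) = {0, 1, 3, 5}

{0, 1, 3, 5}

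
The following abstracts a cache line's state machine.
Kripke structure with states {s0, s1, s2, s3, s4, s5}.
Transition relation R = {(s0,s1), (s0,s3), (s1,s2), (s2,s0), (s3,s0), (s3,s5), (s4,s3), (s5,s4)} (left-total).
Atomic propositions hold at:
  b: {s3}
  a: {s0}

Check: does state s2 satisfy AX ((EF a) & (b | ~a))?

No

EF a: least fixpoint, start Z0 = {s0}, add states with some successor in Z. Z1 = {s0, s2, s3}; Z2 = {s0, s1, s2, s3, s4}; Z3 = {s0, s1, s2, s3, s4, s5}; fixed.
Sat(EF a) = {s0, s1, s2, s3, s4, s5}
Sat(~a) = {s1, s2, s3, s4, s5}
Sat(b | ~a) = {s1, s2, s3, s4, s5}
Sat((EF a) & (b | ~a)) = {s1, s2, s3, s4, s5}
Sat(AX ((EF a) & (b | ~a))) = {s : every successor in {s1, s2, s3, s4, s5}} = {s0, s1, s4, s5}
s2 ∉ Sat(AX ((EF a) & (b | ~a))) = {s0, s1, s4, s5}, so the formula does not hold at s2.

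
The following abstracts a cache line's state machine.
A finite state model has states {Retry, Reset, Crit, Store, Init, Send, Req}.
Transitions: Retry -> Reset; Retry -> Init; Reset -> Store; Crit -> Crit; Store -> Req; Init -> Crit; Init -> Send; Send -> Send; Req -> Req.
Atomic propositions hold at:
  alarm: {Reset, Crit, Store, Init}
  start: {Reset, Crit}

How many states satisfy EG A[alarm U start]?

A[alarm U start]: least fixpoint, start Z0 = Sat(start) = {Reset, Crit}, add states in Sat(alarm) with every successor in Z. Already a fixed point.
Sat(A[alarm U start]) = {Reset, Crit}
EG A[alarm U start]: greatest fixpoint, start Z0 = {Reset, Crit}, keep only states in Sat with some successor in Z. Z1 = {Crit}; fixed.
Sat(EG A[alarm U start]) = {Crit}
|Sat(EG A[alarm U start])| = |{Crit}| = 1.

1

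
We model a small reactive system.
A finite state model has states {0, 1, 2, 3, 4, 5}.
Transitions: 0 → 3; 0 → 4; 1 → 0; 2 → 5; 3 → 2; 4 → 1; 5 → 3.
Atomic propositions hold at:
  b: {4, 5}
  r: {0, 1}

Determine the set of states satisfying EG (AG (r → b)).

Sat(r → b) = {2, 3, 4, 5}
AG (r → b): greatest fixpoint, start Z0 = {2, 3, 4, 5}, keep only states in Sat with every successor in Z. Z1 = {2, 3, 5}; fixed.
Sat(AG (r → b)) = {2, 3, 5}
EG (AG (r → b)): greatest fixpoint, start Z0 = {2, 3, 5}, keep only states in Sat with some successor in Z. Already a fixed point.
Sat(EG (AG (r → b))) = {2, 3, 5}

{2, 3, 5}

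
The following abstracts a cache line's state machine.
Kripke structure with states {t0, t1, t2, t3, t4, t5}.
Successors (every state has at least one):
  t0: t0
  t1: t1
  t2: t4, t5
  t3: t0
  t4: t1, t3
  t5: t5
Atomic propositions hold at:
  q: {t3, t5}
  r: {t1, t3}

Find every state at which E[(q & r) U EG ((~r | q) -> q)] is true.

{t1, t5}

Sat(q & r) = {t3}
Sat(~r) = {t0, t2, t4, t5}
Sat(~r | q) = {t0, t2, t3, t4, t5}
Sat((~r | q) -> q) = {t1, t3, t5}
EG ((~r | q) -> q): greatest fixpoint, start Z0 = {t1, t3, t5}, keep only states in Sat with some successor in Z. Z1 = {t1, t5}; fixed.
Sat(EG ((~r | q) -> q)) = {t1, t5}
E[(q & r) U EG ((~r | q) -> q)]: least fixpoint, start Z0 = Sat(EG ((~r | q) -> q)) = {t1, t5}, add states in Sat(q & r) with some successor in Z. Already a fixed point.
Sat(E[(q & r) U EG ((~r | q) -> q)]) = {t1, t5}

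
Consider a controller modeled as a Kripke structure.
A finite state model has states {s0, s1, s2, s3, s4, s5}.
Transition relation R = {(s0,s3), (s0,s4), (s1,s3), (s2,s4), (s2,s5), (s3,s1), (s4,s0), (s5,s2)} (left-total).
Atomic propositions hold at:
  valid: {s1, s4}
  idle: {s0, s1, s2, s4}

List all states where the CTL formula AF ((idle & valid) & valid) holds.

{s0, s1, s3, s4}

Sat(idle & valid) = {s1, s4}
Sat((idle & valid) & valid) = {s1, s4}
AF ((idle & valid) & valid): least fixpoint, start Z0 = {s1, s4}, add states with every successor in Z. Z1 = {s1, s3, s4}; Z2 = {s0, s1, s3, s4}; fixed.
Sat(AF ((idle & valid) & valid)) = {s0, s1, s3, s4}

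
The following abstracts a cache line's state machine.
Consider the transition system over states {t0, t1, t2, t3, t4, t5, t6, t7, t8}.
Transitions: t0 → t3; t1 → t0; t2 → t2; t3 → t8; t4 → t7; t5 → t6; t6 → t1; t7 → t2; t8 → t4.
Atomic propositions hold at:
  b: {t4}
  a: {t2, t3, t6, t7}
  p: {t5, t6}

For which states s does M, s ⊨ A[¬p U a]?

{t0, t1, t2, t3, t4, t6, t7, t8}

Sat(¬p) = {t0, t1, t2, t3, t4, t7, t8}
A[¬p U a]: least fixpoint, start Z0 = Sat(a) = {t2, t3, t6, t7}, add states in Sat(¬p) with every successor in Z. Z1 = {t0, t2, t3, t4, t6, t7}; Z2 = {t0, t1, t2, t3, t4, t6, t7, t8}; fixed.
Sat(A[¬p U a]) = {t0, t1, t2, t3, t4, t6, t7, t8}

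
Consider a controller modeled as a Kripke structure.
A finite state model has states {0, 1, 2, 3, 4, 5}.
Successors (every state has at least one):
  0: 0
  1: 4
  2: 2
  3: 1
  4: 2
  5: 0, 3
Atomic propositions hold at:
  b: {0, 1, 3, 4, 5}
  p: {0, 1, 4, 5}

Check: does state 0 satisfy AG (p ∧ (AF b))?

Yes

AF b: least fixpoint, start Z0 = {0, 1, 3, 4, 5}, add states with every successor in Z. Already a fixed point.
Sat(AF b) = {0, 1, 3, 4, 5}
Sat(p ∧ (AF b)) = {0, 1, 4, 5}
AG (p ∧ (AF b)): greatest fixpoint, start Z0 = {0, 1, 4, 5}, keep only states in Sat with every successor in Z. Z1 = {0, 1}; Z2 = {0}; fixed.
Sat(AG (p ∧ (AF b))) = {0}
0 ∈ Sat(AG (p ∧ (AF b))) = {0}, so the formula holds at 0.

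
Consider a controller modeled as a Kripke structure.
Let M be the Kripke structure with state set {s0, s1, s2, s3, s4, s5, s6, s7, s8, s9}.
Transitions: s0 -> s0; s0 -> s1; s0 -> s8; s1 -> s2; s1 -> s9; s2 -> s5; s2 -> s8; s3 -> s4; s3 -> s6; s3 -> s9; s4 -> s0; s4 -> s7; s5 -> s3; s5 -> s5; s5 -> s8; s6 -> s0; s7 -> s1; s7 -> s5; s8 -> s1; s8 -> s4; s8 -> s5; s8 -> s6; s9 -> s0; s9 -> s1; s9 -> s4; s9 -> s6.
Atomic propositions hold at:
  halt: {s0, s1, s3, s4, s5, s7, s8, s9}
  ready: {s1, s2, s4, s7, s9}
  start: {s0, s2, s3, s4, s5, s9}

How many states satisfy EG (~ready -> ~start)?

Sat(~ready) = {s0, s3, s5, s6, s8}
Sat(~start) = {s1, s6, s7, s8}
Sat(~ready -> ~start) = {s1, s2, s4, s6, s7, s8, s9}
EG (~ready -> ~start): greatest fixpoint, start Z0 = {s1, s2, s4, s6, s7, s8, s9}, keep only states in Sat with some successor in Z. Z1 = {s1, s2, s4, s7, s8, s9}; fixed.
Sat(EG (~ready -> ~start)) = {s1, s2, s4, s7, s8, s9}
|Sat(EG (~ready -> ~start))| = |{s1, s2, s4, s7, s8, s9}| = 6.

6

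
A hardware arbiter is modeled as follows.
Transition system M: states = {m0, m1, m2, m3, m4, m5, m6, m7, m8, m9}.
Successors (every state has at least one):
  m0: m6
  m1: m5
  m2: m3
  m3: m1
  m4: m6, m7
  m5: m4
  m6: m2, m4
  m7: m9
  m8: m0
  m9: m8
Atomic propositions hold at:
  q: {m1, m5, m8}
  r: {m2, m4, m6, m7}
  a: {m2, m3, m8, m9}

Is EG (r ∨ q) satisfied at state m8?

No

Sat(r ∨ q) = {m1, m2, m4, m5, m6, m7, m8}
EG (r ∨ q): greatest fixpoint, start Z0 = {m1, m2, m4, m5, m6, m7, m8}, keep only states in Sat with some successor in Z. Z1 = {m1, m4, m5, m6}; fixed.
Sat(EG (r ∨ q)) = {m1, m4, m5, m6}
m8 ∉ Sat(EG (r ∨ q)) = {m1, m4, m5, m6}, so the formula does not hold at m8.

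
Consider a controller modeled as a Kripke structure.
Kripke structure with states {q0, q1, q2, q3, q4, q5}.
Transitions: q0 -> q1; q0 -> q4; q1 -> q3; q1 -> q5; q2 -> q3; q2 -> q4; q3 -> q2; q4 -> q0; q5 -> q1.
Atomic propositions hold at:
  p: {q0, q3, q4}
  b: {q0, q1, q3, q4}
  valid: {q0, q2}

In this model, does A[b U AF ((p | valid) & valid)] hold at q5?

Sat(p | valid) = {q0, q2, q3, q4}
Sat((p | valid) & valid) = {q0, q2}
AF ((p | valid) & valid): least fixpoint, start Z0 = {q0, q2}, add states with every successor in Z. Z1 = {q0, q2, q3, q4}; fixed.
Sat(AF ((p | valid) & valid)) = {q0, q2, q3, q4}
A[b U AF ((p | valid) & valid)]: least fixpoint, start Z0 = Sat(AF ((p | valid) & valid)) = {q0, q2, q3, q4}, add states in Sat(b) with every successor in Z. Already a fixed point.
Sat(A[b U AF ((p | valid) & valid)]) = {q0, q2, q3, q4}
q5 ∉ Sat(A[b U AF ((p | valid) & valid)]) = {q0, q2, q3, q4}, so the formula does not hold at q5.

No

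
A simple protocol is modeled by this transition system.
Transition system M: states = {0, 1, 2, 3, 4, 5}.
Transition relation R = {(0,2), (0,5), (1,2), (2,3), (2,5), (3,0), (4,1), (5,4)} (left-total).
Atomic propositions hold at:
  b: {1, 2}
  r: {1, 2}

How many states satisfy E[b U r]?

E[b U r]: least fixpoint, start Z0 = Sat(r) = {1, 2}, add states in Sat(b) with some successor in Z. Already a fixed point.
Sat(E[b U r]) = {1, 2}
|Sat(E[b U r])| = |{1, 2}| = 2.

2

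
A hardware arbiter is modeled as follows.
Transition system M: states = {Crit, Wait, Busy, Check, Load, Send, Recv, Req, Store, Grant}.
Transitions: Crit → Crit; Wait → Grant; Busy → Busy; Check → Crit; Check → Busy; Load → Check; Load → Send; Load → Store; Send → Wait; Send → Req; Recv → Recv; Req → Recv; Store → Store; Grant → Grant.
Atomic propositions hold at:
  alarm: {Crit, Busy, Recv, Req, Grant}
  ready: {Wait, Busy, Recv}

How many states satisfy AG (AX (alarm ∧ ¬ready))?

3

Sat(¬ready) = {Crit, Check, Load, Send, Req, Store, Grant}
Sat(alarm ∧ ¬ready) = {Crit, Req, Grant}
Sat(AX (alarm ∧ ¬ready)) = {s : every successor in {Crit, Req, Grant}} = {Crit, Wait, Grant}
AG (AX (alarm ∧ ¬ready)): greatest fixpoint, start Z0 = {Crit, Wait, Grant}, keep only states in Sat with every successor in Z. Already a fixed point.
Sat(AG (AX (alarm ∧ ¬ready))) = {Crit, Wait, Grant}
|Sat(AG (AX (alarm ∧ ¬ready)))| = |{Crit, Wait, Grant}| = 3.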